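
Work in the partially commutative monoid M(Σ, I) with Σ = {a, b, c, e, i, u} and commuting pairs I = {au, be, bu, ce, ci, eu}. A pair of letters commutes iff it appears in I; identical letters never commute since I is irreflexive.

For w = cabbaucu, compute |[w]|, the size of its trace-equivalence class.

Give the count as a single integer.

5

0(c) covers ∅
1(a) covers 0:c
2(b) covers 1:a
3(b) covers 2:b
4(a) covers 3:b
5(u) covers 0:c
6(c) covers 4:a, 5:u
7(u) covers 6:c
floor of heap: 0:c
completions by unplaced set U, small U first (add the entries for U minus each lowest piece of U):
  |U|=1: {7}:1
  |U|=2: {6,7}:1
  |U|=3: {4,6,7}:1  {5,6,7}:1
  |U|=4: {3,4,6,7}:1  {4,5,6,7}:2
  |U|=5: {2,3,4,6,7}:1  {3,4,5,6,7}:3
  |U|=6: {1,2,3,4,6,7}:1  {2,3,4,5,6,7}:4
  start at 0(c): 5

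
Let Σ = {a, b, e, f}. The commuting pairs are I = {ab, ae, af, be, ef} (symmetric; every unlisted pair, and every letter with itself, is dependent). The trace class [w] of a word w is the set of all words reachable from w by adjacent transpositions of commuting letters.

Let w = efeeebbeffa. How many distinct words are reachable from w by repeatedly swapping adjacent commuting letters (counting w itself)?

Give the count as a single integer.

2772

piece 0:e — minimal
piece 1:f — minimal
piece 2:e rests on {0:e}
piece 3:e rests on {2:e}
piece 4:e rests on {3:e}
piece 5:b rests on {1:f}
piece 6:b rests on {5:b}
piece 7:e rests on {4:e}
piece 8:f rests on {6:b}
piece 9:f rests on {8:f}
piece 10:a — minimal
minimal pieces: {0:e, 1:f, 10:a}
ways to finish when only these pieces remain (= sum over removing one remaining piece with nothing left below it):
  1 left: {7}→1  {9}→1  {10}→1
  2 left: {4,7}→1  {7,9}→2  {7,10}→2  {8,9}→1  {9,10}→2
  3 left: {3,4,7}→1  {4,7,9}→3  {4,7,10}→3  {6,8,9}→1  {7,8,9}→3  {7,9,10}→6  {8,9,10}→3
  4 left: {2,3,4,7}→1  {3,4,7,9}→4  {3,4,7,10}→4  {4,7,8,9}→6  {4,7,9,10}→12  {5,6,8,9}→1  {6,7,8,9}→4  {6,8,9,10}→4  {7,8,9,10}→12
  5 left: {0,2,3,4,7}→1  {1,5,6,8,9}→1  {2,3,4,7,9}→5  {2,3,4,7,10}→5  {3,4,7,8,9}→10  {3,4,7,9,10}→20  {4,6,7,8,9}→10  {4,7,8,9,10}→30  {5,6,7,8,9}→5  {5,6,8,9,10}→5  {6,7,8,9,10}→20
  6 left: {0,2,3,4,7,9}→6  {0,2,3,4,7,10}→6  {1,5,6,7,8,9}→6  {1,5,6,8,9,10}→6  {2,3,4,7,8,9}→15  {2,3,4,7,9,10}→30  {3,4,6,7,8,9}→20  {3,4,7,8,9,10}→60  {4,5,6,7,8,9}→15  {4,6,7,8,9,10}→60  {5,6,7,8,9,10}→30
  7 left: {0,2,3,4,7,8,9}→21  {0,2,3,4,7,9,10}→42  {1,4,5,6,7,8,9}→21  {1,5,6,7,8,9,10}→42  {2,3,4,6,7,8,9}→35  {2,3,4,7,8,9,10}→105  {3,4,5,6,7,8,9}→35  {3,4,6,7,8,9,10}→140  {4,5,6,7,8,9,10}→105
  8 left: {0,2,3,4,6,7,8,9}→56  {0,2,3,4,7,8,9,10}→168  {1,3,4,5,6,7,8,9}→56  {1,4,5,6,7,8,9,10}→168  {2,3,4,5,6,7,8,9}→70  {2,3,4,6,7,8,9,10}→280  {3,4,5,6,7,8,9,10}→280
  9 left: {0,2,3,4,5,6,7,8,9}→126  {0,2,3,4,6,7,8,9,10}→504  {1,2,3,4,5,6,7,8,9}→126  {1,3,4,5,6,7,8,9,10}→504  {2,3,4,5,6,7,8,9,10}→630
  placing 0:e first → 1260 extensions
  placing 1:f first → 1260 extensions
  placing 10:a first → 252 extensions
total linear extensions = 2772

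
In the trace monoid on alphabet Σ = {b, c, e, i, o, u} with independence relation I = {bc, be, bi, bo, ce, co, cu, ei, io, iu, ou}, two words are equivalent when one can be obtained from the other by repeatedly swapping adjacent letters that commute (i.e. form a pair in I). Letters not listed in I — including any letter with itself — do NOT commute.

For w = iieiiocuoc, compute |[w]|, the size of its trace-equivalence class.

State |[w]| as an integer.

630

0(i) covers ∅
1(i) covers 0:i
2(e) covers ∅
3(i) covers 1:i
4(i) covers 3:i
5(o) covers 2:e
6(c) covers 4:i
7(u) covers 2:e
8(o) covers 5:o
9(c) covers 6:c
floor of heap: 0:i, 2:e
completions by unplaced set U, small U first (add the entries for U minus each lowest piece of U):
  |U|=1: {7}:1  {8}:1  {9}:1
  |U|=2: {5,8}:1  {6,9}:1  {7,8}:2  {7,9}:2  {8,9}:2
  |U|=3: {4,6,9}:1  {5,7,8}:3  {5,8,9}:3  {6,7,9}:3  {6,8,9}:3  {7,8,9}:6
  |U|=4: {2,5,7,8}:3  {3,4,6,9}:1  {4,6,7,9}:4  {4,6,8,9}:4  {5,6,8,9}:6  {5,7,8,9}:12  {6,7,8,9}:12
  |U|=5: {1,3,4,6,9}:1  {2,5,7,8,9}:15  {3,4,6,7,9}:5  {3,4,6,8,9}:5  {4,5,6,8,9}:10  {4,6,7,8,9}:20  {5,6,7,8,9}:30
  |U|=6: {0,1,3,4,6,9}:1  {1,3,4,6,7,9}:6  {1,3,4,6,8,9}:6  {2,5,6,7,8,9}:45  {3,4,5,6,8,9}:15  {3,4,6,7,8,9}:30  {4,5,6,7,8,9}:60
  |U|=7: {0,1,3,4,6,7,9}:7  {0,1,3,4,6,8,9}:7  {1,3,4,5,6,8,9}:21  {1,3,4,6,7,8,9}:42  {2,4,5,6,7,8,9}:105  {3,4,5,6,7,8,9}:105
  |U|=8: {0,1,3,4,5,6,8,9}:28  {0,1,3,4,6,7,8,9}:56  {1,3,4,5,6,7,8,9}:168  {2,3,4,5,6,7,8,9}:210
  start at 0(i): 378
  start at 2(e): 252
sum over floor = 630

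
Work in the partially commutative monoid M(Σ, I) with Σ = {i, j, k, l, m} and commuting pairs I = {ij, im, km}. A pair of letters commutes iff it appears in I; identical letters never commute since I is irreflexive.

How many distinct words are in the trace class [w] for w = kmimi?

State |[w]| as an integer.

10

piece 0:k — minimal
piece 1:m — minimal
piece 2:i rests on {0:k}
piece 3:m rests on {1:m}
piece 4:i rests on {2:i}
minimal pieces: {0:k, 1:m}
ways to finish when only these pieces remain (= sum over removing one remaining piece with nothing left below it):
  1 left: {3}→1  {4}→1
  2 left: {1,3}→1  {2,4}→1  {3,4}→2
  3 left: {0,2,4}→1  {1,3,4}→3  {2,3,4}→3
  placing 0:k first → 6 extensions
  placing 1:m first → 4 extensions
total linear extensions = 10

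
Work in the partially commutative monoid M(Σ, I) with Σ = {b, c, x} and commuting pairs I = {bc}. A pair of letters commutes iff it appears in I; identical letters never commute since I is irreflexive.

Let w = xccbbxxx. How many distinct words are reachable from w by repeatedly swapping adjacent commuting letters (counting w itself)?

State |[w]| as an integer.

#0=x has no predecessor
#1=c depends on [0:x]
#2=c depends on [1:c]
#3=b depends on [0:x]
#4=b depends on [3:b]
#5=x depends on [2:c, 4:b]
#6=x depends on [5:x]
#7=x depends on [6:x]
sources: [0:x]
N(rest) = Σ N(rest − s) over sources s of rest; N(one piece) = 1:
  size 1 → [7]=1
  size 2 → [6,7]=1
  size 3 → [5,6,7]=1
  size 4 → [2,5,6,7]=1  [4,5,6,7]=1
  size 5 → [1,2,5,6,7]=1  [2,4,5,6,7]=2  [3,4,5,6,7]=1
  size 6 → [1,2,4,5,6,7]=3  [2,3,4,5,6,7]=3
  first=0(x) contributes 6

6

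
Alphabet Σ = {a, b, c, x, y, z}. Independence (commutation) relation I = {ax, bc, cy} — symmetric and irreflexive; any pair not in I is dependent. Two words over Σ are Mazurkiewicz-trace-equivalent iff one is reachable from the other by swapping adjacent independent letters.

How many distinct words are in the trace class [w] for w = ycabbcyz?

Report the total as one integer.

8

piece 0:y — minimal
piece 1:c — minimal
piece 2:a rests on {0:y, 1:c}
piece 3:b rests on {2:a}
piece 4:b rests on {3:b}
piece 5:c rests on {2:a}
piece 6:y rests on {4:b}
piece 7:z rests on {5:c, 6:y}
minimal pieces: {0:y, 1:c}
ways to finish when only these pieces remain (= sum over removing one remaining piece with nothing left below it):
  1 left: {7}→1
  2 left: {5,7}→1  {6,7}→1
  3 left: {4,6,7}→1  {5,6,7}→2
  4 left: {3,4,6,7}→1  {4,5,6,7}→3
  5 left: {3,4,5,6,7}→4
  6 left: {2,3,4,5,6,7}→4
  placing 0:y first → 4 extensions
  placing 1:c first → 4 extensions
total linear extensions = 8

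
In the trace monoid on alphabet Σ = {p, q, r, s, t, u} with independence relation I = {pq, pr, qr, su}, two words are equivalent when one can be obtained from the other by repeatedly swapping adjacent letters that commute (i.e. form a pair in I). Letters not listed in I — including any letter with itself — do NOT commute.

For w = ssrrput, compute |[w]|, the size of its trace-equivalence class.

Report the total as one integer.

#0=s has no predecessor
#1=s depends on [0:s]
#2=r depends on [1:s]
#3=r depends on [2:r]
#4=p depends on [1:s]
#5=u depends on [3:r, 4:p]
#6=t depends on [5:u]
sources: [0:s]
N(rest) = Σ N(rest − s) over sources s of rest; N(one piece) = 1:
  size 1 → [6]=1
  size 2 → [5,6]=1
  size 3 → [3,5,6]=1  [4,5,6]=1
  size 4 → [2,3,5,6]=1  [3,4,5,6]=2
  size 5 → [2,3,4,5,6]=3
  first=0(s) contributes 3

3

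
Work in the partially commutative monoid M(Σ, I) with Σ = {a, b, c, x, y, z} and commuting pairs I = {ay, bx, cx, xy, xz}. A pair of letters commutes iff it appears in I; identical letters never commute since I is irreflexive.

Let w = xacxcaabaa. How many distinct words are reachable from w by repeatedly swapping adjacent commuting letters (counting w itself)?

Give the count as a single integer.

3

0(x) covers ∅
1(a) covers 0:x
2(c) covers 1:a
3(x) covers 1:a
4(c) covers 2:c
5(a) covers 3:x, 4:c
6(a) covers 5:a
7(b) covers 6:a
8(a) covers 7:b
9(a) covers 8:a
floor of heap: 0:x
completions by unplaced set U, small U first (add the entries for U minus each lowest piece of U):
  |U|=1: {9}:1
  |U|=2: {8,9}:1
  |U|=3: {7,8,9}:1
  |U|=4: {6,7,8,9}:1
  |U|=5: {5,6,7,8,9}:1
  |U|=6: {3,5,6,7,8,9}:1  {4,5,6,7,8,9}:1
  |U|=7: {2,4,5,6,7,8,9}:1  {3,4,5,6,7,8,9}:2
  |U|=8: {2,3,4,5,6,7,8,9}:3
  start at 0(x): 3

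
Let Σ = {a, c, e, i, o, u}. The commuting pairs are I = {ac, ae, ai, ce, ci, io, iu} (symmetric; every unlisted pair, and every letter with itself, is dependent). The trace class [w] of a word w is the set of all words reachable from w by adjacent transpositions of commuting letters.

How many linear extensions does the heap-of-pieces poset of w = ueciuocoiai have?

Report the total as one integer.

#0=u has no predecessor
#1=e depends on [0:u]
#2=c depends on [0:u]
#3=i depends on [1:e]
#4=u depends on [1:e, 2:c]
#5=o depends on [4:u]
#6=c depends on [5:o]
#7=o depends on [6:c]
#8=i depends on [3:i]
#9=a depends on [7:o]
#10=i depends on [8:i]
sources: [0:u]
N(rest) = Σ N(rest − s) over sources s of rest; N(one piece) = 1:
  size 1 → [9]=1  [10]=1
  size 2 → [7,9]=1  [8,10]=1  [9,10]=2
  size 3 → [3,8,10]=1  [6,7,9]=1  [7,9,10]=3  [8,9,10]=3
  size 4 → [3,8,9,10]=4  [5,6,7,9]=1  [6,7,9,10]=4  [7,8,9,10]=6
  size 5 → [3,7,8,9,10]=10  [4,5,6,7,9]=1  [5,6,7,9,10]=5  [6,7,8,9,10]=10
  size 6 → [2,4,5,6,7,9]=1  [3,6,7,8,9,10]=20  [4,5,6,7,9,10]=6  [5,6,7,8,9,10]=15
  size 7 → [2,4,5,6,7,9,10]=7  [3,5,6,7,8,9,10]=35  [4,5,6,7,8,9,10]=21
  size 8 → [2,4,5,6,7,8,9,10]=28  [3,4,5,6,7,8,9,10]=56
  size 9 → [1,3,4,5,6,7,8,9,10]=56  [2,3,4,5,6,7,8,9,10]=84
  first=0(u) contributes 140

140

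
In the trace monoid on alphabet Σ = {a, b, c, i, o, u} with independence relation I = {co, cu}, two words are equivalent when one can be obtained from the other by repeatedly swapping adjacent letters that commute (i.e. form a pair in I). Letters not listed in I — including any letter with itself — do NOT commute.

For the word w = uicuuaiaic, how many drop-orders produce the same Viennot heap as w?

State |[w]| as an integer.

piece 0:u — minimal
piece 1:i rests on {0:u}
piece 2:c rests on {1:i}
piece 3:u rests on {1:i}
piece 4:u rests on {3:u}
piece 5:a rests on {2:c, 4:u}
piece 6:i rests on {5:a}
piece 7:a rests on {6:i}
piece 8:i rests on {7:a}
piece 9:c rests on {8:i}
minimal pieces: {0:u}
ways to finish when only these pieces remain (= sum over removing one remaining piece with nothing left below it):
  1 left: {9}→1
  2 left: {8,9}→1
  3 left: {7,8,9}→1
  4 left: {6,7,8,9}→1
  5 left: {5,6,7,8,9}→1
  6 left: {2,5,6,7,8,9}→1  {4,5,6,7,8,9}→1
  7 left: {2,4,5,6,7,8,9}→2  {3,4,5,6,7,8,9}→1
  8 left: {2,3,4,5,6,7,8,9}→3
  placing 0:u first → 3 extensions

3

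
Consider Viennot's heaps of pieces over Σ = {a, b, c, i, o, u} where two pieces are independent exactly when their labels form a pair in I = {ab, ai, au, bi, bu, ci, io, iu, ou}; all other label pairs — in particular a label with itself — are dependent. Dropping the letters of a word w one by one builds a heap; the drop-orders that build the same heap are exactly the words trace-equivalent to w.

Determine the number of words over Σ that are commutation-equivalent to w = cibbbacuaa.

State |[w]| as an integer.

120

piece 0:c — minimal
piece 1:i — minimal
piece 2:b rests on {0:c}
piece 3:b rests on {2:b}
piece 4:b rests on {3:b}
piece 5:a rests on {0:c}
piece 6:c rests on {4:b, 5:a}
piece 7:u rests on {6:c}
piece 8:a rests on {6:c}
piece 9:a rests on {8:a}
minimal pieces: {0:c, 1:i}
ways to finish when only these pieces remain (= sum over removing one remaining piece with nothing left below it):
  1 left: {1}→1  {7}→1  {9}→1
  2 left: {1,7}→2  {1,9}→2  {7,9}→2  {8,9}→1
  3 left: {1,7,9}→6  {1,8,9}→3  {7,8,9}→3
  4 left: {1,7,8,9}→12  {6,7,8,9}→3
  5 left: {1,6,7,8,9}→15  {4,6,7,8,9}→3  {5,6,7,8,9}→3
  6 left: {1,4,6,7,8,9}→18  {1,5,6,7,8,9}→18  {3,4,6,7,8,9}→3  {4,5,6,7,8,9}→6
  7 left: {1,3,4,6,7,8,9}→21  {1,4,5,6,7,8,9}→42  {2,3,4,6,7,8,9}→3  {3,4,5,6,7,8,9}→9
  8 left: {1,2,3,4,6,7,8,9}→24  {1,3,4,5,6,7,8,9}→72  {2,3,4,5,6,7,8,9}→12
  placing 0:c first → 108 extensions
  placing 1:i first → 12 extensions
total linear extensions = 120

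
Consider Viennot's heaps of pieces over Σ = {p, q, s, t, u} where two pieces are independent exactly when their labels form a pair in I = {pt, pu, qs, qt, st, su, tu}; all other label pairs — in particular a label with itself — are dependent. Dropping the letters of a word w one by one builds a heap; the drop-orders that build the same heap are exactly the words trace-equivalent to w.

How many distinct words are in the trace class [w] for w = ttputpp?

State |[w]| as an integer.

140

0(t) covers ∅
1(t) covers 0:t
2(p) covers ∅
3(u) covers ∅
4(t) covers 1:t
5(p) covers 2:p
6(p) covers 5:p
floor of heap: 0:t, 2:p, 3:u
completions by unplaced set U, small U first (add the entries for U minus each lowest piece of U):
  |U|=1: {3}:1  {4}:1  {6}:1
  |U|=2: {1,4}:1  {3,4}:2  {3,6}:2  {4,6}:2  {5,6}:1
  |U|=3: {0,1,4}:1  {1,3,4}:3  {1,4,6}:3  {2,5,6}:1  {3,4,6}:6  {3,5,6}:3  {4,5,6}:3
  |U|=4: {0,1,3,4}:4  {0,1,4,6}:4  {1,3,4,6}:12  {1,4,5,6}:6  {2,3,5,6}:4  {2,4,5,6}:4  {3,4,5,6}:12
  |U|=5: {0,1,3,4,6}:20  {0,1,4,5,6}:10  {1,2,4,5,6}:10  {1,3,4,5,6}:30  {2,3,4,5,6}:20
  start at 0(t): 60
  start at 2(p): 60
  start at 3(u): 20
sum over floor = 140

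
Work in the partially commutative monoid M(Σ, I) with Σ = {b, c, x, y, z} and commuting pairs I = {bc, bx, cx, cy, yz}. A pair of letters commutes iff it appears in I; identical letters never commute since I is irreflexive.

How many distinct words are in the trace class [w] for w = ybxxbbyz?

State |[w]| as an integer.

20

#0=y has no predecessor
#1=b depends on [0:y]
#2=x depends on [0:y]
#3=x depends on [2:x]
#4=b depends on [1:b]
#5=b depends on [4:b]
#6=y depends on [3:x, 5:b]
#7=z depends on [3:x, 5:b]
sources: [0:y]
N(rest) = Σ N(rest − s) over sources s of rest; N(one piece) = 1:
  size 1 → [6]=1  [7]=1
  size 2 → [6,7]=2
  size 3 → [3,6,7]=2  [5,6,7]=2
  size 4 → [2,3,6,7]=2  [3,5,6,7]=4  [4,5,6,7]=2
  size 5 → [1,4,5,6,7]=2  [2,3,5,6,7]=6  [3,4,5,6,7]=6
  size 6 → [1,3,4,5,6,7]=8  [2,3,4,5,6,7]=12
  first=0(y) contributes 20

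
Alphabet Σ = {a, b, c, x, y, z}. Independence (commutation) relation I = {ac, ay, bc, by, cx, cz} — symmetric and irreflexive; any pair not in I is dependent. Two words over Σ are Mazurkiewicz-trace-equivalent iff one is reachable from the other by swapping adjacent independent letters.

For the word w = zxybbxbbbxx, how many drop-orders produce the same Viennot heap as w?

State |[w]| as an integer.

#0=z has no predecessor
#1=x depends on [0:z]
#2=y depends on [1:x]
#3=b depends on [1:x]
#4=b depends on [3:b]
#5=x depends on [2:y, 4:b]
#6=b depends on [5:x]
#7=b depends on [6:b]
#8=b depends on [7:b]
#9=x depends on [8:b]
#10=x depends on [9:x]
sources: [0:z]
N(rest) = Σ N(rest − s) over sources s of rest; N(one piece) = 1:
  size 1 → [10]=1
  size 2 → [9,10]=1
  size 3 → [8,9,10]=1
  size 4 → [7,8,9,10]=1
  size 5 → [6,7,8,9,10]=1
  size 6 → [5,6,7,8,9,10]=1
  size 7 → [2,5,6,7,8,9,10]=1  [4,5,6,7,8,9,10]=1
  size 8 → [2,4,5,6,7,8,9,10]=2  [3,4,5,6,7,8,9,10]=1
  size 9 → [2,3,4,5,6,7,8,9,10]=3
  first=0(z) contributes 3

3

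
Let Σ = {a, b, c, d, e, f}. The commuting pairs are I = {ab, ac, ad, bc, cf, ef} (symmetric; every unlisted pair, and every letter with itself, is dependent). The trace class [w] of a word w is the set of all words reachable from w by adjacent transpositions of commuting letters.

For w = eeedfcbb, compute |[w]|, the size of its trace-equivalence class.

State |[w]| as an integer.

drop 0:e onto floor
drop 1:e onto {0:e}
drop 2:e onto {1:e}
drop 3:d onto {2:e}
drop 4:f onto {3:d}
drop 5:c onto {3:d}
drop 6:b onto {4:f}
drop 7:b onto {6:b}
ground layer = {0:e}
drop-orders for the pieces not yet dropped (sum over which currently-grounded one goes next):
  1 to go: {5} 1  {7} 1
  2 to go: {5,7} 2  {6,7} 1
  3 to go: {4,6,7} 1  {5,6,7} 3
  4 to go: {4,5,6,7} 4
  5 to go: {3,4,5,6,7} 4
  6 to go: {2,3,4,5,6,7} 4
  if 0:e drops first: 4 orders

4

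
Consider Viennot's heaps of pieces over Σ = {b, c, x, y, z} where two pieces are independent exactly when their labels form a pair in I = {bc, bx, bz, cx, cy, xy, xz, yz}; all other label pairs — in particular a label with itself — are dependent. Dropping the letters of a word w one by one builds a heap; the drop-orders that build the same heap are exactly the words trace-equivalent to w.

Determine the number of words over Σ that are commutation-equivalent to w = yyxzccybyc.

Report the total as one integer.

drop 0:y onto floor
drop 1:y onto {0:y}
drop 2:x onto floor
drop 3:z onto floor
drop 4:c onto {3:z}
drop 5:c onto {4:c}
drop 6:y onto {1:y}
drop 7:b onto {6:y}
drop 8:y onto {7:b}
drop 9:c onto {5:c}
ground layer = {0:y, 2:x, 3:z}
drop-orders for the pieces not yet dropped (sum over which currently-grounded one goes next):
  1 to go: {2} 1  {8} 1  {9} 1
  2 to go: {2,8} 2  {2,9} 2  {5,9} 1  {7,8} 1  {8,9} 2
  3 to go: {2,5,9} 3  {2,7,8} 3  {2,8,9} 6  {4,5,9} 1  {5,8,9} 3  {6,7,8} 1  {7,8,9} 3
  4 to go: {1,6,7,8} 1  {2,4,5,9} 4  {2,5,8,9} 12  {2,6,7,8} 4  {2,7,8,9} 12  {3,4,5,9} 1  {4,5,8,9} 4  {5,7,8,9} 6  {6,7,8,9} 4
  5 to go: {0,1,6,7,8} 1  {1,2,6,7,8} 5  {1,6,7,8,9} 5  {2,3,4,5,9} 5  {2,4,5,8,9} 20  {2,5,7,8,9} 30  {2,6,7,8,9} 20  {3,4,5,8,9} 5  {4,5,7,8,9} 10  {5,6,7,8,9} 10
  6 to go: {0,1,2,6,7,8} 6  {0,1,6,7,8,9} 6  {1,2,6,7,8,9} 30  {1,5,6,7,8,9} 15  {2,3,4,5,8,9} 30  {2,4,5,7,8,9} 60  {2,5,6,7,8,9} 60  {3,4,5,7,8,9} 15  {4,5,6,7,8,9} 20
  7 to go: {0,1,2,6,7,8,9} 42  {0,1,5,6,7,8,9} 21  {1,2,5,6,7,8,9} 105  {1,4,5,6,7,8,9} 35  {2,3,4,5,7,8,9} 105  {2,4,5,6,7,8,9} 140  {3,4,5,6,7,8,9} 35
  8 to go: {0,1,2,5,6,7,8,9} 168  {0,1,4,5,6,7,8,9} 56  {1,2,4,5,6,7,8,9} 280  {1,3,4,5,6,7,8,9} 70  {2,3,4,5,6,7,8,9} 280
  if 0:y drops first: 630 orders
  if 2:x drops first: 126 orders
  if 3:z drops first: 504 orders
heap linearizations: 1260

1260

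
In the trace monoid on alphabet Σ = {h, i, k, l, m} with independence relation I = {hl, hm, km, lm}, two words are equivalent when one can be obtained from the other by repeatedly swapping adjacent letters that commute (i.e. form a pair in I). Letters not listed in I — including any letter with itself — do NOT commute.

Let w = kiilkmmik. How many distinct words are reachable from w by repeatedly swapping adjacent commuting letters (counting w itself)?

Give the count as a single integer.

6

#0=k has no predecessor
#1=i depends on [0:k]
#2=i depends on [1:i]
#3=l depends on [2:i]
#4=k depends on [3:l]
#5=m depends on [2:i]
#6=m depends on [5:m]
#7=i depends on [4:k, 6:m]
#8=k depends on [7:i]
sources: [0:k]
N(rest) = Σ N(rest − s) over sources s of rest; N(one piece) = 1:
  size 1 → [8]=1
  size 2 → [7,8]=1
  size 3 → [4,7,8]=1  [6,7,8]=1
  size 4 → [3,4,7,8]=1  [4,6,7,8]=2  [5,6,7,8]=1
  size 5 → [3,4,6,7,8]=3  [4,5,6,7,8]=3
  size 6 → [3,4,5,6,7,8]=6
  size 7 → [2,3,4,5,6,7,8]=6
  first=0(k) contributes 6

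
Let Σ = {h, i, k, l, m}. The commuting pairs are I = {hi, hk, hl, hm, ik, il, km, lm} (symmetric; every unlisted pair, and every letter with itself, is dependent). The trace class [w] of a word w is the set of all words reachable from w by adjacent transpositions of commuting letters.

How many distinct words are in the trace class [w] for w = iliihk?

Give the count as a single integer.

piece 0:i — minimal
piece 1:l — minimal
piece 2:i rests on {0:i}
piece 3:i rests on {2:i}
piece 4:h — minimal
piece 5:k rests on {1:l}
minimal pieces: {0:i, 1:l, 4:h}
ways to finish when only these pieces remain (= sum over removing one remaining piece with nothing left below it):
  1 left: {3}→1  {4}→1  {5}→1
  2 left: {1,5}→1  {2,3}→1  {3,4}→2  {3,5}→2  {4,5}→2
  3 left: {0,2,3}→1  {1,3,5}→3  {1,4,5}→3  {2,3,4}→3  {2,3,5}→3  {3,4,5}→6
  4 left: {0,2,3,4}→4  {0,2,3,5}→4  {1,2,3,5}→6  {1,3,4,5}→12  {2,3,4,5}→12
  placing 0:i first → 30 extensions
  placing 1:l first → 20 extensions
  placing 4:h first → 10 extensions
total linear extensions = 60

60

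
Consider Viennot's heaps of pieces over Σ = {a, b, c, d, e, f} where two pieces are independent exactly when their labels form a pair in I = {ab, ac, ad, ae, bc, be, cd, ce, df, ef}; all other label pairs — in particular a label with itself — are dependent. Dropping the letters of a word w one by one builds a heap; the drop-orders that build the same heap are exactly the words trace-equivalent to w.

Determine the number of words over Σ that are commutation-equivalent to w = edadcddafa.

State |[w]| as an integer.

drop 0:e onto floor
drop 1:d onto {0:e}
drop 2:a onto floor
drop 3:d onto {1:d}
drop 4:c onto floor
drop 5:d onto {3:d}
drop 6:d onto {5:d}
drop 7:a onto {2:a}
drop 8:f onto {4:c, 7:a}
drop 9:a onto {8:f}
ground layer = {0:e, 2:a, 4:c}
drop-orders for the pieces not yet dropped (sum over which currently-grounded one goes next):
  1 to go: {6} 1  {9} 1
  2 to go: {5,6} 1  {6,9} 2  {8,9} 1
  3 to go: {3,5,6} 1  {4,8,9} 1  {5,6,9} 3  {6,8,9} 3  {7,8,9} 1
  4 to go: {1,3,5,6} 1  {2,7,8,9} 1  {3,5,6,9} 4  {4,6,8,9} 4  {4,7,8,9} 2  {5,6,8,9} 6  {6,7,8,9} 4
  5 to go: {0,1,3,5,6} 1  {1,3,5,6,9} 5  {2,4,7,8,9} 3  {2,6,7,8,9} 5  {3,5,6,8,9} 10  {4,5,6,8,9} 10  {4,6,7,8,9} 10  {5,6,7,8,9} 10
  6 to go: {0,1,3,5,6,9} 6  {1,3,5,6,8,9} 15  {2,4,6,7,8,9} 18  {2,5,6,7,8,9} 15  {3,4,5,6,8,9} 20  {3,5,6,7,8,9} 20  {4,5,6,7,8,9} 30
  7 to go: {0,1,3,5,6,8,9} 21  {1,3,4,5,6,8,9} 35  {1,3,5,6,7,8,9} 35  {2,3,5,6,7,8,9} 35  {2,4,5,6,7,8,9} 63  {3,4,5,6,7,8,9} 70
  8 to go: {0,1,3,4,5,6,8,9} 56  {0,1,3,5,6,7,8,9} 56  {1,2,3,5,6,7,8,9} 70  {1,3,4,5,6,7,8,9} 140  {2,3,4,5,6,7,8,9} 168
  if 0:e drops first: 378 orders
  if 2:a drops first: 252 orders
  if 4:c drops first: 126 orders
heap linearizations: 756

756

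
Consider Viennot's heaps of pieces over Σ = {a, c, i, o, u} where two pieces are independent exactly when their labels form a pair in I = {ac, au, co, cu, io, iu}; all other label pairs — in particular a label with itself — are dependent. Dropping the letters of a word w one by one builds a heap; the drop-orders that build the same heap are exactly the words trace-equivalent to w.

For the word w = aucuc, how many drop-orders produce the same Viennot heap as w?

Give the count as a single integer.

piece 0:a — minimal
piece 1:u — minimal
piece 2:c — minimal
piece 3:u rests on {1:u}
piece 4:c rests on {2:c}
minimal pieces: {0:a, 1:u, 2:c}
ways to finish when only these pieces remain (= sum over removing one remaining piece with nothing left below it):
  1 left: {0}→1  {3}→1  {4}→1
  2 left: {0,3}→2  {0,4}→2  {1,3}→1  {2,4}→1  {3,4}→2
  3 left: {0,1,3}→3  {0,2,4}→3  {0,3,4}→6  {1,3,4}→3  {2,3,4}→3
  placing 0:a first → 6 extensions
  placing 1:u first → 12 extensions
  placing 2:c first → 12 extensions
total linear extensions = 30

30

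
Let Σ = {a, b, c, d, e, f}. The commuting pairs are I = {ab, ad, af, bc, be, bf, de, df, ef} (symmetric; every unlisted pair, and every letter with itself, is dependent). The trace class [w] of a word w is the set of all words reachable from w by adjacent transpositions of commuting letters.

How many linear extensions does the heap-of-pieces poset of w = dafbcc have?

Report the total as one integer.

0(d) covers ∅
1(a) covers ∅
2(f) covers ∅
3(b) covers 0:d
4(c) covers 0:d, 1:a, 2:f
5(c) covers 4:c
floor of heap: 0:d, 1:a, 2:f
completions by unplaced set U, small U first (add the entries for U minus each lowest piece of U):
  |U|=1: {3}:1  {5}:1
  |U|=2: {3,5}:2  {4,5}:1
  |U|=3: {1,4,5}:1  {2,4,5}:1  {3,4,5}:3
  |U|=4: {0,3,4,5}:3  {1,2,4,5}:2  {1,3,4,5}:4  {2,3,4,5}:4
  start at 0(d): 10
  start at 1(a): 7
  start at 2(f): 7
sum over floor = 24

24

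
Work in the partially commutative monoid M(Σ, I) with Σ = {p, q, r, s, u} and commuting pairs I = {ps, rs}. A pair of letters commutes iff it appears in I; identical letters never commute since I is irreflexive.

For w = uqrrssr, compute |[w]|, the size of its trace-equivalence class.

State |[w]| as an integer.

drop 0:u onto floor
drop 1:q onto {0:u}
drop 2:r onto {1:q}
drop 3:r onto {2:r}
drop 4:s onto {1:q}
drop 5:s onto {4:s}
drop 6:r onto {3:r}
ground layer = {0:u}
drop-orders for the pieces not yet dropped (sum over which currently-grounded one goes next):
  1 to go: {5} 1  {6} 1
  2 to go: {3,6} 1  {4,5} 1  {5,6} 2
  3 to go: {2,3,6} 1  {3,5,6} 3  {4,5,6} 3
  4 to go: {2,3,5,6} 4  {3,4,5,6} 6
  5 to go: {2,3,4,5,6} 10
  if 0:u drops first: 10 orders

10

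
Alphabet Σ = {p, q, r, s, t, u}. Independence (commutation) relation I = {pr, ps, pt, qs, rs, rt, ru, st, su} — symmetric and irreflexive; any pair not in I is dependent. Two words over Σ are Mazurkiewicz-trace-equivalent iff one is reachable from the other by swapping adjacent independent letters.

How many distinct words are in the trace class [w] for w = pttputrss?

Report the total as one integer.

piece 0:p — minimal
piece 1:t — minimal
piece 2:t rests on {1:t}
piece 3:p rests on {0:p}
piece 4:u rests on {2:t, 3:p}
piece 5:t rests on {4:u}
piece 6:r — minimal
piece 7:s — minimal
piece 8:s rests on {7:s}
minimal pieces: {0:p, 1:t, 6:r, 7:s}
ways to finish when only these pieces remain (= sum over removing one remaining piece with nothing left below it):
  1 left: {5}→1  {6}→1  {8}→1
  2 left: {4,5}→1  {5,6}→2  {5,8}→2  {6,8}→2  {7,8}→1
  3 left: {2,4,5}→1  {3,4,5}→1  {4,5,6}→3  {4,5,8}→3  {5,6,8}→6  {5,7,8}→3  {6,7,8}→3
  4 left: {0,3,4,5}→1  {1,2,4,5}→1  {2,3,4,5}→2  {2,4,5,6}→4  {2,4,5,8}→4  {3,4,5,6}→4  {3,4,5,8}→4  {4,5,6,8}→12  {4,5,7,8}→6  {5,6,7,8}→12
  5 left: {0,2,3,4,5}→3  {0,3,4,5,6}→5  {0,3,4,5,8}→5  {1,2,3,4,5}→3  {1,2,4,5,6}→5  {1,2,4,5,8}→5  {2,3,4,5,6}→10  {2,3,4,5,8}→10  {2,4,5,6,8}→20  {2,4,5,7,8}→10  {3,4,5,6,8}→20  {3,4,5,7,8}→10  {4,5,6,7,8}→30
  6 left: {0,1,2,3,4,5}→6  {0,2,3,4,5,6}→18  {0,2,3,4,5,8}→18  {0,3,4,5,6,8}→30  {0,3,4,5,7,8}→15  {1,2,3,4,5,6}→18  {1,2,3,4,5,8}→18  {1,2,4,5,6,8}→30  {1,2,4,5,7,8}→15  {2,3,4,5,6,8}→60  {2,3,4,5,7,8}→30  {2,4,5,6,7,8}→60  {3,4,5,6,7,8}→60
  7 left: {0,1,2,3,4,5,6}→42  {0,1,2,3,4,5,8}→42  {0,2,3,4,5,6,8}→126  {0,2,3,4,5,7,8}→63  {0,3,4,5,6,7,8}→105  {1,2,3,4,5,6,8}→126  {1,2,3,4,5,7,8}→63  {1,2,4,5,6,7,8}→105  {2,3,4,5,6,7,8}→210
  placing 0:p first → 504 extensions
  placing 1:t first → 504 extensions
  placing 6:r first → 168 extensions
  placing 7:s first → 336 extensions
total linear extensions = 1512

1512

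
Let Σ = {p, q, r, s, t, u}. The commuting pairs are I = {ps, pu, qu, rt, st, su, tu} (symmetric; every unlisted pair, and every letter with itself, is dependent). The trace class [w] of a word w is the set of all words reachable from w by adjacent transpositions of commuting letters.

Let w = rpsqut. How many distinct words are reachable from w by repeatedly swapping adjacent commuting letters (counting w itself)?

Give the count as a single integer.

10

piece 0:r — minimal
piece 1:p rests on {0:r}
piece 2:s rests on {0:r}
piece 3:q rests on {1:p, 2:s}
piece 4:u rests on {0:r}
piece 5:t rests on {3:q}
minimal pieces: {0:r}
ways to finish when only these pieces remain (= sum over removing one remaining piece with nothing left below it):
  1 left: {4}→1  {5}→1
  2 left: {3,5}→1  {4,5}→2
  3 left: {1,3,5}→1  {2,3,5}→1  {3,4,5}→3
  4 left: {1,2,3,5}→2  {1,3,4,5}→4  {2,3,4,5}→4
  placing 0:r first → 10 extensions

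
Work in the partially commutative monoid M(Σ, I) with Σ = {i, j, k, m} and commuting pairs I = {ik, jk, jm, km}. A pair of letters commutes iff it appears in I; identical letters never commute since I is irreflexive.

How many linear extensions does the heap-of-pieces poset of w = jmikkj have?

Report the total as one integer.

0(j) covers ∅
1(m) covers ∅
2(i) covers 0:j, 1:m
3(k) covers ∅
4(k) covers 3:k
5(j) covers 2:i
floor of heap: 0:j, 1:m, 3:k
completions by unplaced set U, small U first (add the entries for U minus each lowest piece of U):
  |U|=1: {4}:1  {5}:1
  |U|=2: {2,5}:1  {3,4}:1  {4,5}:2
  |U|=3: {0,2,5}:1  {1,2,5}:1  {2,4,5}:3  {3,4,5}:3
  |U|=4: {0,1,2,5}:2  {0,2,4,5}:4  {1,2,4,5}:4  {2,3,4,5}:6
  start at 0(j): 10
  start at 1(m): 10
  start at 3(k): 10
sum over floor = 30

30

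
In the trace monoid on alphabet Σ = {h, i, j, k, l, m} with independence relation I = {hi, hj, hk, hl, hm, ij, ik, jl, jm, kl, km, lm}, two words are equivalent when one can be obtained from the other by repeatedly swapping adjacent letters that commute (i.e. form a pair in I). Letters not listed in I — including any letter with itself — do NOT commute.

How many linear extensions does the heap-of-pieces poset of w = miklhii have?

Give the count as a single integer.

0(m) covers ∅
1(i) covers 0:m
2(k) covers ∅
3(l) covers 1:i
4(h) covers ∅
5(i) covers 3:l
6(i) covers 5:i
floor of heap: 0:m, 2:k, 4:h
completions by unplaced set U, small U first (add the entries for U minus each lowest piece of U):
  |U|=1: {2}:1  {4}:1  {6}:1
  |U|=2: {2,4}:2  {2,6}:2  {4,6}:2  {5,6}:1
  |U|=3: {2,4,6}:6  {2,5,6}:3  {3,5,6}:1  {4,5,6}:3
  |U|=4: {1,3,5,6}:1  {2,3,5,6}:4  {2,4,5,6}:12  {3,4,5,6}:4
  |U|=5: {0,1,3,5,6}:1  {1,2,3,5,6}:5  {1,3,4,5,6}:5  {2,3,4,5,6}:20
  start at 0(m): 30
  start at 2(k): 6
  start at 4(h): 6
sum over floor = 42

42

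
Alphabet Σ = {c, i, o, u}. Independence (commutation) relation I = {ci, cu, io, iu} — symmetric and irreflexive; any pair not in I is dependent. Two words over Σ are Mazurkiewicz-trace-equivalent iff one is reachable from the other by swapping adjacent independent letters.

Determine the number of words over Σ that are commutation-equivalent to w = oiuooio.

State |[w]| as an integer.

0(o) covers ∅
1(i) covers ∅
2(u) covers 0:o
3(o) covers 2:u
4(o) covers 3:o
5(i) covers 1:i
6(o) covers 4:o
floor of heap: 0:o, 1:i
completions by unplaced set U, small U first (add the entries for U minus each lowest piece of U):
  |U|=1: {5}:1  {6}:1
  |U|=2: {1,5}:1  {4,6}:1  {5,6}:2
  |U|=3: {1,5,6}:3  {3,4,6}:1  {4,5,6}:3
  |U|=4: {1,4,5,6}:6  {2,3,4,6}:1  {3,4,5,6}:4
  |U|=5: {0,2,3,4,6}:1  {1,3,4,5,6}:10  {2,3,4,5,6}:5
  start at 0(o): 15
  start at 1(i): 6
sum over floor = 21

21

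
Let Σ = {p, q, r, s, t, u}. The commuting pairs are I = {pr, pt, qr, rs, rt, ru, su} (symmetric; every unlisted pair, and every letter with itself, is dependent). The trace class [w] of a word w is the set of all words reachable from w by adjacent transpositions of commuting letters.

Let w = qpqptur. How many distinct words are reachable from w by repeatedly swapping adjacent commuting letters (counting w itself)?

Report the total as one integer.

piece 0:q — minimal
piece 1:p rests on {0:q}
piece 2:q rests on {1:p}
piece 3:p rests on {2:q}
piece 4:t rests on {2:q}
piece 5:u rests on {3:p, 4:t}
piece 6:r — minimal
minimal pieces: {0:q, 6:r}
ways to finish when only these pieces remain (= sum over removing one remaining piece with nothing left below it):
  1 left: {5}→1  {6}→1
  2 left: {3,5}→1  {4,5}→1  {5,6}→2
  3 left: {3,4,5}→2  {3,5,6}→3  {4,5,6}→3
  4 left: {2,3,4,5}→2  {3,4,5,6}→8
  5 left: {1,2,3,4,5}→2  {2,3,4,5,6}→10
  placing 0:q first → 12 extensions
  placing 6:r first → 2 extensions
total linear extensions = 14

14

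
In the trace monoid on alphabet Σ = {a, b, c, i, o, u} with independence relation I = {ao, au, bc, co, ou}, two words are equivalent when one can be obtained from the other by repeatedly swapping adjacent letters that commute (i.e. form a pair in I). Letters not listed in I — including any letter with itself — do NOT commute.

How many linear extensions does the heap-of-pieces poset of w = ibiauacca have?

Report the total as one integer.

0(i) covers ∅
1(b) covers 0:i
2(i) covers 1:b
3(a) covers 2:i
4(u) covers 2:i
5(a) covers 3:a
6(c) covers 4:u, 5:a
7(c) covers 6:c
8(a) covers 7:c
floor of heap: 0:i
completions by unplaced set U, small U first (add the entries for U minus each lowest piece of U):
  |U|=1: {8}:1
  |U|=2: {7,8}:1
  |U|=3: {6,7,8}:1
  |U|=4: {4,6,7,8}:1  {5,6,7,8}:1
  |U|=5: {3,5,6,7,8}:1  {4,5,6,7,8}:2
  |U|=6: {3,4,5,6,7,8}:3
  |U|=7: {2,3,4,5,6,7,8}:3
  start at 0(i): 3

3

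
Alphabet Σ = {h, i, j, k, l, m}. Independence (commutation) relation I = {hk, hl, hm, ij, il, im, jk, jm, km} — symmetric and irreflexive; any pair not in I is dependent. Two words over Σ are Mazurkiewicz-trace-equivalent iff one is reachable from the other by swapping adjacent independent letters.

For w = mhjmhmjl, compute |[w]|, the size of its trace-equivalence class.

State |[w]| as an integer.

35

0(m) covers ∅
1(h) covers ∅
2(j) covers 1:h
3(m) covers 0:m
4(h) covers 2:j
5(m) covers 3:m
6(j) covers 4:h
7(l) covers 5:m, 6:j
floor of heap: 0:m, 1:h
completions by unplaced set U, small U first (add the entries for U minus each lowest piece of U):
  |U|=1: {7}:1
  |U|=2: {5,7}:1  {6,7}:1
  |U|=3: {3,5,7}:1  {4,6,7}:1  {5,6,7}:2
  |U|=4: {0,3,5,7}:1  {2,4,6,7}:1  {3,5,6,7}:3  {4,5,6,7}:3
  |U|=5: {0,3,5,6,7}:4  {1,2,4,6,7}:1  {2,4,5,6,7}:4  {3,4,5,6,7}:6
  |U|=6: {0,3,4,5,6,7}:10  {1,2,4,5,6,7}:5  {2,3,4,5,6,7}:10
  start at 0(m): 15
  start at 1(h): 20
sum over floor = 35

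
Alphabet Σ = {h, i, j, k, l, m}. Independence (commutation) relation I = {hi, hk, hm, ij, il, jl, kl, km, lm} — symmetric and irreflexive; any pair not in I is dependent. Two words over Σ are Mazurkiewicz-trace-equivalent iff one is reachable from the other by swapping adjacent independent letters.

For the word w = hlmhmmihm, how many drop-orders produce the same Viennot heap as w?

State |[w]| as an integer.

0(h) covers ∅
1(l) covers 0:h
2(m) covers ∅
3(h) covers 1:l
4(m) covers 2:m
5(m) covers 4:m
6(i) covers 5:m
7(h) covers 3:h
8(m) covers 6:i
floor of heap: 0:h, 2:m
completions by unplaced set U, small U first (add the entries for U minus each lowest piece of U):
  |U|=1: {7}:1  {8}:1
  |U|=2: {3,7}:1  {6,8}:1  {7,8}:2
  |U|=3: {1,3,7}:1  {3,7,8}:3  {5,6,8}:1  {6,7,8}:3
  |U|=4: {0,1,3,7}:1  {1,3,7,8}:4  {3,6,7,8}:6  {4,5,6,8}:1  {5,6,7,8}:4
  |U|=5: {0,1,3,7,8}:5  {1,3,6,7,8}:10  {2,4,5,6,8}:1  {3,5,6,7,8}:10  {4,5,6,7,8}:5
  |U|=6: {0,1,3,6,7,8}:15  {1,3,5,6,7,8}:20  {2,4,5,6,7,8}:6  {3,4,5,6,7,8}:15
  |U|=7: {0,1,3,5,6,7,8}:35  {1,3,4,5,6,7,8}:35  {2,3,4,5,6,7,8}:21
  start at 0(h): 56
  start at 2(m): 70
sum over floor = 126

126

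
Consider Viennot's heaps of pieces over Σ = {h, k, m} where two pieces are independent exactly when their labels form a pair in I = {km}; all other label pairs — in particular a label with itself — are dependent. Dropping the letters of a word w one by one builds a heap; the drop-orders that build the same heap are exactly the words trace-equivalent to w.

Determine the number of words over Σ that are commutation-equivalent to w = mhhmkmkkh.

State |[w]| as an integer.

10

#0=m has no predecessor
#1=h depends on [0:m]
#2=h depends on [1:h]
#3=m depends on [2:h]
#4=k depends on [2:h]
#5=m depends on [3:m]
#6=k depends on [4:k]
#7=k depends on [6:k]
#8=h depends on [5:m, 7:k]
sources: [0:m]
N(rest) = Σ N(rest − s) over sources s of rest; N(one piece) = 1:
  size 1 → [8]=1
  size 2 → [5,8]=1  [7,8]=1
  size 3 → [3,5,8]=1  [5,7,8]=2  [6,7,8]=1
  size 4 → [3,5,7,8]=3  [4,6,7,8]=1  [5,6,7,8]=3
  size 5 → [3,5,6,7,8]=6  [4,5,6,7,8]=4
  size 6 → [3,4,5,6,7,8]=10
  size 7 → [2,3,4,5,6,7,8]=10
  first=0(m) contributes 10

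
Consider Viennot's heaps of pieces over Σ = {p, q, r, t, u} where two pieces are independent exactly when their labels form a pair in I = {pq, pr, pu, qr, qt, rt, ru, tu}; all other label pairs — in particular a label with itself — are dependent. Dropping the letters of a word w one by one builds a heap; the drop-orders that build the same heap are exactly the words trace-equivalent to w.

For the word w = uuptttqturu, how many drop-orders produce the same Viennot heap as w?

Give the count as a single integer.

drop 0:u onto floor
drop 1:u onto {0:u}
drop 2:p onto floor
drop 3:t onto {2:p}
drop 4:t onto {3:t}
drop 5:t onto {4:t}
drop 6:q onto {1:u}
drop 7:t onto {5:t}
drop 8:u onto {6:q}
drop 9:r onto floor
drop 10:u onto {8:u}
ground layer = {0:u, 2:p, 9:r}
drop-orders for the pieces not yet dropped (sum over which currently-grounded one goes next):
  1 to go: {7} 1  {9} 1  {10} 1
  2 to go: {5,7} 1  {7,9} 2  {7,10} 2  {8,10} 1  {9,10} 2
  3 to go: {4,5,7} 1  {5,7,9} 3  {5,7,10} 3  {6,8,10} 1  {7,8,10} 3  {7,9,10} 6  {8,9,10} 3
  4 to go: {1,6,8,10} 1  {3,4,5,7} 1  {4,5,7,9} 4  {4,5,7,10} 4  {5,7,8,10} 6  {5,7,9,10} 12  {6,7,8,10} 4  {6,8,9,10} 4  {7,8,9,10} 12
  5 to go: {0,1,6,8,10} 1  {1,6,7,8,10} 5  {1,6,8,9,10} 5  {2,3,4,5,7} 1  {3,4,5,7,9} 5  {3,4,5,7,10} 5  {4,5,7,8,10} 10  {4,5,7,9,10} 20  {5,6,7,8,10} 10  {5,7,8,9,10} 30  {6,7,8,9,10} 20
  6 to go: {0,1,6,7,8,10} 6  {0,1,6,8,9,10} 6  {1,5,6,7,8,10} 15  {1,6,7,8,9,10} 30  {2,3,4,5,7,9} 6  {2,3,4,5,7,10} 6  {3,4,5,7,8,10} 15  {3,4,5,7,9,10} 30  {4,5,6,7,8,10} 20  {4,5,7,8,9,10} 60  {5,6,7,8,9,10} 60
  7 to go: {0,1,5,6,7,8,10} 21  {0,1,6,7,8,9,10} 42  {1,4,5,6,7,8,10} 35  {1,5,6,7,8,9,10} 105  {2,3,4,5,7,8,10} 21  {2,3,4,5,7,9,10} 42  {3,4,5,6,7,8,10} 35  {3,4,5,7,8,9,10} 105  {4,5,6,7,8,9,10} 140
  8 to go: {0,1,4,5,6,7,8,10} 56  {0,1,5,6,7,8,9,10} 168  {1,3,4,5,6,7,8,10} 70  {1,4,5,6,7,8,9,10} 280  {2,3,4,5,6,7,8,10} 56  {2,3,4,5,7,8,9,10} 168  {3,4,5,6,7,8,9,10} 280
  9 to go: {0,1,3,4,5,6,7,8,10} 126  {0,1,4,5,6,7,8,9,10} 504  {1,2,3,4,5,6,7,8,10} 126  {1,3,4,5,6,7,8,9,10} 630  {2,3,4,5,6,7,8,9,10} 504
  if 0:u drops first: 1260 orders
  if 2:p drops first: 1260 orders
  if 9:r drops first: 252 orders
heap linearizations: 2772

2772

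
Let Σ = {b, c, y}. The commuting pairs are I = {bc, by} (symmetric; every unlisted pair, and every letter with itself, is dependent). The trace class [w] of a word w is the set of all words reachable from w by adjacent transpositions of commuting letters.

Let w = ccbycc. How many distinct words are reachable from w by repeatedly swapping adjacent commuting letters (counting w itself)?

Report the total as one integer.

6

#0=c has no predecessor
#1=c depends on [0:c]
#2=b has no predecessor
#3=y depends on [1:c]
#4=c depends on [3:y]
#5=c depends on [4:c]
sources: [0:c, 2:b]
N(rest) = Σ N(rest − s) over sources s of rest; N(one piece) = 1:
  size 1 → [2]=1  [5]=1
  size 2 → [2,5]=2  [4,5]=1
  size 3 → [2,4,5]=3  [3,4,5]=1
  size 4 → [1,3,4,5]=1  [2,3,4,5]=4
  first=0(c) contributes 5
  first=2(b) contributes 1
|[w]| = 6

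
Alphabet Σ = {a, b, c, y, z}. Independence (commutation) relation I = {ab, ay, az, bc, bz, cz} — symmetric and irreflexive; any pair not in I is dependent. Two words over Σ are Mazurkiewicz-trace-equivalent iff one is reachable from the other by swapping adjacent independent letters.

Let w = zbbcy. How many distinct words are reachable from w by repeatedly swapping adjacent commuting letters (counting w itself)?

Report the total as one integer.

12

drop 0:z onto floor
drop 1:b onto floor
drop 2:b onto {1:b}
drop 3:c onto floor
drop 4:y onto {0:z, 2:b, 3:c}
ground layer = {0:z, 1:b, 3:c}
drop-orders for the pieces not yet dropped (sum over which currently-grounded one goes next):
  1 to go: {4} 1
  2 to go: {0,4} 1  {2,4} 1  {3,4} 1
  3 to go: {0,2,4} 2  {0,3,4} 2  {1,2,4} 1  {2,3,4} 2
  if 0:z drops first: 3 orders
  if 1:b drops first: 6 orders
  if 3:c drops first: 3 orders
heap linearizations: 12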